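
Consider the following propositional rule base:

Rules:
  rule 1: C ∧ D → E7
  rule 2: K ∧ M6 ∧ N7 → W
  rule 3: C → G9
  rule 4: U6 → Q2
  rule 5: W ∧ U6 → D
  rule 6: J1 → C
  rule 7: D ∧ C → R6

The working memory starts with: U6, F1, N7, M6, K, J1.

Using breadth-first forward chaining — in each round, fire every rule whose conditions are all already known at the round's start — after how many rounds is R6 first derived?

Round 1 fires rule 2, rule 4, rule 6, giving W, Q2, C.
Round 2 fires rule 3, rule 5, giving G9, D.
Round 3 fires rule 1, rule 7, giving E7, R6.
R6 first appears in round 3.

3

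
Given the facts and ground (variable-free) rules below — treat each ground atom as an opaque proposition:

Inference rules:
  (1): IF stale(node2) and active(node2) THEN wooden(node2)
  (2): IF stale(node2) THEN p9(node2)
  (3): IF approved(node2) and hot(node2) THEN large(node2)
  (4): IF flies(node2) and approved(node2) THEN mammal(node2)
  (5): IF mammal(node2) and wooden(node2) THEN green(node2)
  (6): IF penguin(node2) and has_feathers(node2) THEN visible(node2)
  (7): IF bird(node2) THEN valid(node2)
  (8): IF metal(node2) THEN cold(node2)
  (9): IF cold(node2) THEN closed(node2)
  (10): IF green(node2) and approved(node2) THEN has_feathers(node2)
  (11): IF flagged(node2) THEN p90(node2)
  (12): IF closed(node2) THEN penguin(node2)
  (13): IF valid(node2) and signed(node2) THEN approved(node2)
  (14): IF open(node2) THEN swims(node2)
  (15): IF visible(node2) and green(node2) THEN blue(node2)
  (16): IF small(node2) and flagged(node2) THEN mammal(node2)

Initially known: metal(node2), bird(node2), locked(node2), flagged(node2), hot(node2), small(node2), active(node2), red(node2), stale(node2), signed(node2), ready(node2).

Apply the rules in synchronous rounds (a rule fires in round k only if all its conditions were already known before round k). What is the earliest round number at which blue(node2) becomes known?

Round 1: (1) [IF stale(node2) and active(node2) THEN wooden(node2)]; (2) [IF stale(node2) THEN p9(node2)]; (7) [IF bird(node2) THEN valid(node2)]; (8) [IF metal(node2) THEN cold(node2)]; (11) [IF flagged(node2) THEN p90(node2)]; (16) [IF small(node2) and flagged(node2) THEN mammal(node2)]. New: wooden(node2), p9(node2), valid(node2), cold(node2), p90(node2), mammal(node2).
Round 2: (5) [IF mammal(node2) and wooden(node2) THEN green(node2)]; (9) [IF cold(node2) THEN closed(node2)]; (13) [IF valid(node2) and signed(node2) THEN approved(node2)]. New: green(node2), closed(node2), approved(node2).
Round 3: (3) [IF approved(node2) and hot(node2) THEN large(node2)]; (10) [IF green(node2) and approved(node2) THEN has_feathers(node2)]; (12) [IF closed(node2) THEN penguin(node2)]. New: large(node2), has_feathers(node2), penguin(node2).
Round 4: (6) [IF penguin(node2) and has_feathers(node2) THEN visible(node2)]. New: visible(node2).
Round 5: (15) [IF visible(node2) and green(node2) THEN blue(node2)]. New: blue(node2).
blue(node2) first appears in round 5.

5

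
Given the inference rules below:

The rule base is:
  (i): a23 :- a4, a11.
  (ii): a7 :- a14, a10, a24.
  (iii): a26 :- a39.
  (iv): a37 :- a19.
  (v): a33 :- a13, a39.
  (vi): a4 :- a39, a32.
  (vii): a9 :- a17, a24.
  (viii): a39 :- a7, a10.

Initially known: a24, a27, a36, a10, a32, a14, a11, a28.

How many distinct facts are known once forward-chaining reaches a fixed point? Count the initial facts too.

13

[1] (ii) [a7 :- a14, a10, a24.]. ⇒ new: a7.
[2] (viii) [a39 :- a7, a10.]. ⇒ new: a39.
[3] (iii) [a26 :- a39.]; (vi) [a4 :- a39, a32.]. ⇒ new: a26, a4.
[4] (i) [a23 :- a4, a11.]. ⇒ new: a23.
Closure: {a10, a11, a14, a23, a24, a26, a27, a28, a32, a36, a39, a4, a7} — 13 facts.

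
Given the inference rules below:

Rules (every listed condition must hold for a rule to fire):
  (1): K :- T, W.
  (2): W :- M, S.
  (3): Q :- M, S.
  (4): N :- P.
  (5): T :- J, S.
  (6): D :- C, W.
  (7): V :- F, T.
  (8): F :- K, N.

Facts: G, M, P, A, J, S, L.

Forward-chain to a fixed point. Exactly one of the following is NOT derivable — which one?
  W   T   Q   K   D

Round 1: (2) [W :- M, S.]; (3) [Q :- M, S.]; (4) [N :- P.]; (5) [T :- J, S.]. Adds W, Q, N, T.
Round 2: (1) [K :- T, W.]. Adds K.
Round 3: (8) [F :- K, N.]. Adds F.
Round 4: (7) [V :- F, T.]. Adds V.
Derived: Q (round 1), W (round 1), K (round 2), T (round 1). D never appears in any round.

D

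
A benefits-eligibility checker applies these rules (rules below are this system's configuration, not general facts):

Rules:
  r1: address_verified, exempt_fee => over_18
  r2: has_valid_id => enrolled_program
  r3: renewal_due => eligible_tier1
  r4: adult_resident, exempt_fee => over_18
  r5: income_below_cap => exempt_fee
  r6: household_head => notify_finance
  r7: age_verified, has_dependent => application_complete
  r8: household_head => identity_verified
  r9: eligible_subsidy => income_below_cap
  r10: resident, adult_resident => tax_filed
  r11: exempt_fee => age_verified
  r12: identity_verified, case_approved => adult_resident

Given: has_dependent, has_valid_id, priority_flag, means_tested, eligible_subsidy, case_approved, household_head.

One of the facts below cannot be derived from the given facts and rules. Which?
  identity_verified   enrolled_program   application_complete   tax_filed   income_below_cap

tax_filed

Round 1 — r2, r6, r8, r9, derive enrolled_program, notify_finance, identity_verified, income_below_cap.
Round 2 — r5, r12, derive exempt_fee, adult_resident.
Round 3 — r4, r11, derive over_18, age_verified.
Round 4 — r7, derive application_complete.
Derived: application_complete (round 4), income_below_cap (round 1), enrolled_program (round 1), identity_verified (round 1). tax_filed never appears in any round.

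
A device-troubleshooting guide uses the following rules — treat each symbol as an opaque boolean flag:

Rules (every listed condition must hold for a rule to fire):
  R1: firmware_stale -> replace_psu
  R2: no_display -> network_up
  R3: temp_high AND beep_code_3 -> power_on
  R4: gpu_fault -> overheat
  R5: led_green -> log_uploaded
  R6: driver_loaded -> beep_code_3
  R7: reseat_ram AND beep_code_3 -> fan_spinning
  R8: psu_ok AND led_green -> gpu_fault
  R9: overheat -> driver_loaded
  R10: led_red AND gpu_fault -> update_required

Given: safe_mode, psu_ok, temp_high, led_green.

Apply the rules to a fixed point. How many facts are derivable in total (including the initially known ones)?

10

Round 1 — R5, R8, derive log_uploaded, gpu_fault.
Round 2 — R4, derive overheat.
Round 3 — R9, derive driver_loaded.
Round 4 — R6, derive beep_code_3.
Round 5 — R3, derive power_on.
Closure: {beep_code_3, driver_loaded, gpu_fault, led_green, log_uploaded, overheat, power_on, psu_ok, safe_mode, temp_high} — 10 facts.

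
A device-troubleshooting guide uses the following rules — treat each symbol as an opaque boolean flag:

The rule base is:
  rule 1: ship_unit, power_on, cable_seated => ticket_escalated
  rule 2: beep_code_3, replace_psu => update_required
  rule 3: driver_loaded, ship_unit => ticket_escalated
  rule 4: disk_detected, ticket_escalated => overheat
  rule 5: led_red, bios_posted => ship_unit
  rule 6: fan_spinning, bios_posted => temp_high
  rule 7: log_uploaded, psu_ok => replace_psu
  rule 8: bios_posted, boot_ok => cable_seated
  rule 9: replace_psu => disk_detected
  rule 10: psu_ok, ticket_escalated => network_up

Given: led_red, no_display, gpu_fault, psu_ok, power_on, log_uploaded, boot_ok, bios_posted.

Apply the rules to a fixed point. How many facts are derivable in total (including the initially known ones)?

Round 1 fires rule 5, rule 7, rule 8, giving ship_unit, replace_psu, cable_seated.
Round 2 fires rule 1, rule 9, giving ticket_escalated, disk_detected.
Round 3 fires rule 4, rule 10, giving overheat, network_up.
Closure: {bios_posted, boot_ok, cable_seated, disk_detected, gpu_fault, led_red, log_uploaded, network_up, no_display, overheat, power_on, psu_ok, replace_psu, ship_unit, ticket_escalated} — 15 facts.

15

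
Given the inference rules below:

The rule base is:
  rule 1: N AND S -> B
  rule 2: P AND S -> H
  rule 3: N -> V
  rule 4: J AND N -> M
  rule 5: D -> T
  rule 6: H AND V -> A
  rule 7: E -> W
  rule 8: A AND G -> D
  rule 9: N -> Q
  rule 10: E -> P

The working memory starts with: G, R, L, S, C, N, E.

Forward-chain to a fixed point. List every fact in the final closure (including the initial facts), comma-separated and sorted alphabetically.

Round 1 — rule 1, rule 3, rule 7, rule 9, rule 10, derive B, V, W, Q, P.
Round 2 — rule 2, derive H.
Round 3 — rule 6, derive A.
Round 4 — rule 8, derive D.
Round 5 — rule 5, derive T.

A, B, C, D, E, G, H, L, N, P, Q, R, S, T, V, W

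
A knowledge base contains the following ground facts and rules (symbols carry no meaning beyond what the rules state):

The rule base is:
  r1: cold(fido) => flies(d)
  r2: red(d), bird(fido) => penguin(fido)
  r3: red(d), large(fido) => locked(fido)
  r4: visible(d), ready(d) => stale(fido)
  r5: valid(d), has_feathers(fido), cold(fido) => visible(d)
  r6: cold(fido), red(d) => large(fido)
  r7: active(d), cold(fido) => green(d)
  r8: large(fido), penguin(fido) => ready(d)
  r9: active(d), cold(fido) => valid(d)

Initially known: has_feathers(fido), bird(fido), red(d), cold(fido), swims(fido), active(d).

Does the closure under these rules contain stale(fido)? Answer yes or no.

yes

Round 1: r1 [cold(fido) => flies(d)]; r2 [red(d), bird(fido) => penguin(fido)]; r6 [cold(fido), red(d) => large(fido)]; r7 [active(d), cold(fido) => green(d)]; r9 [active(d), cold(fido) => valid(d)]. New: flies(d), penguin(fido), large(fido), green(d), valid(d).
Round 2: r3 [red(d), large(fido) => locked(fido)]; r5 [valid(d), has_feathers(fido), cold(fido) => visible(d)]; r8 [large(fido), penguin(fido) => ready(d)]. New: locked(fido), visible(d), ready(d).
Round 3: r4 [visible(d), ready(d) => stale(fido)]. New: stale(fido).
stale(fido) appears in round 3, so it is derivable.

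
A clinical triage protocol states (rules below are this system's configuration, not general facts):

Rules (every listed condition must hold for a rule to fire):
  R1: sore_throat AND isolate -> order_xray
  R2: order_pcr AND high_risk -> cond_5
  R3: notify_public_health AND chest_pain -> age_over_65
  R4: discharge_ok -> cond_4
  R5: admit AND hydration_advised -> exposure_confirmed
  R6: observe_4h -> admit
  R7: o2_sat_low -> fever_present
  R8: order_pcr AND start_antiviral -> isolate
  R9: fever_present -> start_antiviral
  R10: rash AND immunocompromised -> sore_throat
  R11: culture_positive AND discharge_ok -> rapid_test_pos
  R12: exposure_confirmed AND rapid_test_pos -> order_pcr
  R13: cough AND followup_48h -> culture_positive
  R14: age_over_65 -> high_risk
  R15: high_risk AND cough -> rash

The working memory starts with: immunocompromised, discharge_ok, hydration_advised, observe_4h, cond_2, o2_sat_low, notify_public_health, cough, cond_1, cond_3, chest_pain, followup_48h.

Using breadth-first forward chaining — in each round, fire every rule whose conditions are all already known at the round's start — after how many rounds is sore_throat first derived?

4

Round 1: R3 [notify_public_health AND chest_pain -> age_over_65]; R4 [discharge_ok -> cond_4]; R6 [observe_4h -> admit]; R7 [o2_sat_low -> fever_present]; R13 [cough AND followup_48h -> culture_positive]. Adds age_over_65, cond_4, admit, fever_present, culture_positive.
Round 2: R5 [admit AND hydration_advised -> exposure_confirmed]; R9 [fever_present -> start_antiviral]; R11 [culture_positive AND discharge_ok -> rapid_test_pos]; R14 [age_over_65 -> high_risk]. Adds exposure_confirmed, start_antiviral, rapid_test_pos, high_risk.
Round 3: R12 [exposure_confirmed AND rapid_test_pos -> order_pcr]; R15 [high_risk AND cough -> rash]. Adds order_pcr, rash.
Round 4: R2 [order_pcr AND high_risk -> cond_5]; R8 [order_pcr AND start_antiviral -> isolate]; R10 [rash AND immunocompromised -> sore_throat]. Adds cond_5, isolate, sore_throat.
sore_throat first appears in round 4.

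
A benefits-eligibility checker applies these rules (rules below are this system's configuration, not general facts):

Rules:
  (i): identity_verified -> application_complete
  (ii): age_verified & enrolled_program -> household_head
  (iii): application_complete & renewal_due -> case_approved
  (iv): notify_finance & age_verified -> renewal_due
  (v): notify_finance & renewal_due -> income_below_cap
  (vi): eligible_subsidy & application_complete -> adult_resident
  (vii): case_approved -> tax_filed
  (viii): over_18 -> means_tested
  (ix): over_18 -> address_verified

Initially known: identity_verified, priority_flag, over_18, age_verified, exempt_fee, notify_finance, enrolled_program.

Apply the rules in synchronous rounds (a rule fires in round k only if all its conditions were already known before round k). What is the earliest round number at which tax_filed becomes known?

3

[1] (i) [identity_verified -> application_complete]; (ii) [age_verified & enrolled_program -> household_head]; (iv) [notify_finance & age_verified -> renewal_due]; (viii) [over_18 -> means_tested]; (ix) [over_18 -> address_verified]. ⇒ new: application_complete, household_head, renewal_due, means_tested, address_verified.
[2] (iii) [application_complete & renewal_due -> case_approved]; (v) [notify_finance & renewal_due -> income_below_cap]. ⇒ new: case_approved, income_below_cap.
[3] (vii) [case_approved -> tax_filed]. ⇒ new: tax_filed.
tax_filed first appears in round 3.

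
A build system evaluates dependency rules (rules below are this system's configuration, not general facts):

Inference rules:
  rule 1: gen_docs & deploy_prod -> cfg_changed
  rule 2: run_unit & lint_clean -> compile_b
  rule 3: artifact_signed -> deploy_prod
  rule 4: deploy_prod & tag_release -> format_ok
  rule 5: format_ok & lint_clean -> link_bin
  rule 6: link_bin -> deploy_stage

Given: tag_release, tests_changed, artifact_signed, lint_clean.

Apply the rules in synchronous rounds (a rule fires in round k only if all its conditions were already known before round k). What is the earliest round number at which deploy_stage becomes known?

4

Round 1 — rule 3, derive deploy_prod.
Round 2 — rule 4, derive format_ok.
Round 3 — rule 5, derive link_bin.
Round 4 — rule 6, derive deploy_stage.
deploy_stage first appears in round 4.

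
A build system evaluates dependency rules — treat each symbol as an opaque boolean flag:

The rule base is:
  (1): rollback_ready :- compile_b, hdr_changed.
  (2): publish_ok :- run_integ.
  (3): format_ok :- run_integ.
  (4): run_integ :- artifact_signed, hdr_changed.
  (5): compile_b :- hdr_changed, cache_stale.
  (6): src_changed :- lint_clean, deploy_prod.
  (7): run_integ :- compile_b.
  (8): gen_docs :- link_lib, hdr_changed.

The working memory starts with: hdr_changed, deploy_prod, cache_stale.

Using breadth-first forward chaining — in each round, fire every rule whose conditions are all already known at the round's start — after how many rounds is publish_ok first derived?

[1] (5) [compile_b :- hdr_changed, cache_stale.]. ⇒ new: compile_b.
[2] (1) [rollback_ready :- compile_b, hdr_changed.]; (7) [run_integ :- compile_b.]. ⇒ new: rollback_ready, run_integ.
[3] (2) [publish_ok :- run_integ.]; (3) [format_ok :- run_integ.]. ⇒ new: publish_ok, format_ok.
publish_ok first appears in round 3.

3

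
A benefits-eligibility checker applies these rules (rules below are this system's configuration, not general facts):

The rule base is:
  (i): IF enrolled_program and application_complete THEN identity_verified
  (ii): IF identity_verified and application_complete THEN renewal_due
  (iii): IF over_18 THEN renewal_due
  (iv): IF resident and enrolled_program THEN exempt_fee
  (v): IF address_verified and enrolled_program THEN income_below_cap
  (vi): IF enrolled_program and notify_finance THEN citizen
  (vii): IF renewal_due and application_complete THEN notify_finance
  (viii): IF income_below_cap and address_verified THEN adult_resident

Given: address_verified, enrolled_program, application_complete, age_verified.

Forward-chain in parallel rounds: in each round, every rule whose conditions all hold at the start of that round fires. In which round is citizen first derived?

4

[1] (i) [IF enrolled_program and application_complete THEN identity_verified]; (v) [IF address_verified and enrolled_program THEN income_below_cap]. ⇒ new: identity_verified, income_below_cap.
[2] (ii) [IF identity_verified and application_complete THEN renewal_due]; (viii) [IF income_below_cap and address_verified THEN adult_resident]. ⇒ new: renewal_due, adult_resident.
[3] (vii) [IF renewal_due and application_complete THEN notify_finance]. ⇒ new: notify_finance.
[4] (vi) [IF enrolled_program and notify_finance THEN citizen]. ⇒ new: citizen.
citizen first appears in round 4.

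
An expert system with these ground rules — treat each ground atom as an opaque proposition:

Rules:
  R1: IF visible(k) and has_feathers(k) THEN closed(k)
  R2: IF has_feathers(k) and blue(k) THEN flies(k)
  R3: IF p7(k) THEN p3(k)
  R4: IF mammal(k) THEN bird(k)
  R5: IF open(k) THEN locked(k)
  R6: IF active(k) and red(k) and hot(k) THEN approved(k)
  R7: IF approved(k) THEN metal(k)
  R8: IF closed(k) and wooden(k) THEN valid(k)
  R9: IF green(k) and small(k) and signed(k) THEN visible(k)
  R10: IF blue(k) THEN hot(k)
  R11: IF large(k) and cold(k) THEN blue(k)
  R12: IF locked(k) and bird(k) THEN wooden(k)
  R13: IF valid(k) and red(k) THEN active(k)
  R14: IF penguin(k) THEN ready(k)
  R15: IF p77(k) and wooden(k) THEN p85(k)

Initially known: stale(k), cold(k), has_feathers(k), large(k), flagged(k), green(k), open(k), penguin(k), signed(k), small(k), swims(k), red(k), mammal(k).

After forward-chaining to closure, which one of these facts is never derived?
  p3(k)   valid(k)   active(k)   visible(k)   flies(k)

p3(k)

[1] R4 [IF mammal(k) THEN bird(k)]; R5 [IF open(k) THEN locked(k)]; R9 [IF green(k) and small(k) and signed(k) THEN visible(k)]; R11 [IF large(k) and cold(k) THEN blue(k)]; R14 [IF penguin(k) THEN ready(k)]. ⇒ new: bird(k), locked(k), visible(k), blue(k), ready(k).
[2] R1 [IF visible(k) and has_feathers(k) THEN closed(k)]; R2 [IF has_feathers(k) and blue(k) THEN flies(k)]; R10 [IF blue(k) THEN hot(k)]; R12 [IF locked(k) and bird(k) THEN wooden(k)]. ⇒ new: closed(k), flies(k), hot(k), wooden(k).
[3] R8 [IF closed(k) and wooden(k) THEN valid(k)]. ⇒ new: valid(k).
[4] R13 [IF valid(k) and red(k) THEN active(k)]. ⇒ new: active(k).
[5] R6 [IF active(k) and red(k) and hot(k) THEN approved(k)]. ⇒ new: approved(k).
[6] R7 [IF approved(k) THEN metal(k)]. ⇒ new: metal(k).
Derived: visible(k) (round 1), valid(k) (round 3), flies(k) (round 2), active(k) (round 4). p3(k) never appears in any round.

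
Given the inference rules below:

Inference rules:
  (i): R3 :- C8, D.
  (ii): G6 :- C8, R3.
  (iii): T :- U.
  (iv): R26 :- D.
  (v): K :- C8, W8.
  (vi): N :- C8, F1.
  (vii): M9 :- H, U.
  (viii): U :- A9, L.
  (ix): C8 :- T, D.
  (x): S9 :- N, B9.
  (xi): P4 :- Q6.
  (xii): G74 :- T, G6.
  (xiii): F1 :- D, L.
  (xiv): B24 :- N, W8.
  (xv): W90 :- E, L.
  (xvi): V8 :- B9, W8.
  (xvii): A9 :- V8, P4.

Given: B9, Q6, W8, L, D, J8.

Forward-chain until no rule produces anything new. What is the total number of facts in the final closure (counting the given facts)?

21

Round 1: (iv) [R26 :- D.]; (xi) [P4 :- Q6.]; (xiii) [F1 :- D, L.]; (xvi) [V8 :- B9, W8.]. New: R26, P4, F1, V8.
Round 2: (xvii) [A9 :- V8, P4.]. New: A9.
Round 3: (viii) [U :- A9, L.]. New: U.
Round 4: (iii) [T :- U.]. New: T.
Round 5: (ix) [C8 :- T, D.]. New: C8.
Round 6: (i) [R3 :- C8, D.]; (v) [K :- C8, W8.]; (vi) [N :- C8, F1.]. New: R3, K, N.
Round 7: (ii) [G6 :- C8, R3.]; (x) [S9 :- N, B9.]; (xiv) [B24 :- N, W8.]. New: G6, S9, B24.
Round 8: (xii) [G74 :- T, G6.]. New: G74.
Closure: {A9, B24, B9, C8, D, F1, G6, G74, J8, K, L, N, P4, Q6, R26, R3, S9, T, U, V8, W8} — 21 facts.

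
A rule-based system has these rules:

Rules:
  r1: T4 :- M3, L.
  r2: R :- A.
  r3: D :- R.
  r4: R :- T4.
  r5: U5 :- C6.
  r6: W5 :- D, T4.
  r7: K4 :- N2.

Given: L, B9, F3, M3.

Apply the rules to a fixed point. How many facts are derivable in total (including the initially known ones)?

Round 1 fires r1, giving T4.
Round 2 fires r4, giving R.
Round 3 fires r3, giving D.
Round 4 fires r6, giving W5.
Closure: {B9, D, F3, L, M3, R, T4, W5} — 8 facts.

8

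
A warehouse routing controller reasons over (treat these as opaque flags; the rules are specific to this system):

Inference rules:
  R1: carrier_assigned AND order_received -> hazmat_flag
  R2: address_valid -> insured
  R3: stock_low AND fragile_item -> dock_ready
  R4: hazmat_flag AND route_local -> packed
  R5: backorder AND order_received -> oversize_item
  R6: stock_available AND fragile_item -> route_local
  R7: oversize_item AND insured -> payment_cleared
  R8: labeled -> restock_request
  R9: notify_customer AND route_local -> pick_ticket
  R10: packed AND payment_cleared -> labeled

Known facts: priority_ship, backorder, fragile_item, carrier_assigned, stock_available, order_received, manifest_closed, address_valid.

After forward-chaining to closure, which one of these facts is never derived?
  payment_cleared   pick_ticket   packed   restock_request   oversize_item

[1] R1 [carrier_assigned AND order_received -> hazmat_flag]; R2 [address_valid -> insured]; R5 [backorder AND order_received -> oversize_item]; R6 [stock_available AND fragile_item -> route_local]. ⇒ new: hazmat_flag, insured, oversize_item, route_local.
[2] R4 [hazmat_flag AND route_local -> packed]; R7 [oversize_item AND insured -> payment_cleared]. ⇒ new: packed, payment_cleared.
[3] R10 [packed AND payment_cleared -> labeled]. ⇒ new: labeled.
[4] R8 [labeled -> restock_request]. ⇒ new: restock_request.
Derived: restock_request (round 4), packed (round 2), payment_cleared (round 2), oversize_item (round 1). pick_ticket never appears in any round.

pick_ticket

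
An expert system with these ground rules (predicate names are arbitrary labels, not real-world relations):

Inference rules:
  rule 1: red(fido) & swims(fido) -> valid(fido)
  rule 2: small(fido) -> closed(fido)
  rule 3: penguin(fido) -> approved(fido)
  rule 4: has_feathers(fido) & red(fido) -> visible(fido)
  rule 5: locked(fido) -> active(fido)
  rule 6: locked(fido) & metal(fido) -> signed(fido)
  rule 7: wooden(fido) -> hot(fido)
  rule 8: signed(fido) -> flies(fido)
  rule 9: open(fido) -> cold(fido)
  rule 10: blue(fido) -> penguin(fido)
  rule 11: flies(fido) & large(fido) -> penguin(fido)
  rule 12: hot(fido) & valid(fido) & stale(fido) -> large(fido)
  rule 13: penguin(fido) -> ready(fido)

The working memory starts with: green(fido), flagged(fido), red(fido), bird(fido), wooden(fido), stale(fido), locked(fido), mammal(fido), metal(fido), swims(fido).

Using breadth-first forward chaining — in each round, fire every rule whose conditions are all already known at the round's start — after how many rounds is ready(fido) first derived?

4

Round 1: rule 1 [red(fido) & swims(fido) -> valid(fido)]; rule 5 [locked(fido) -> active(fido)]; rule 6 [locked(fido) & metal(fido) -> signed(fido)]; rule 7 [wooden(fido) -> hot(fido)]. Adds valid(fido), active(fido), signed(fido), hot(fido).
Round 2: rule 8 [signed(fido) -> flies(fido)]; rule 12 [hot(fido) & valid(fido) & stale(fido) -> large(fido)]. Adds flies(fido), large(fido).
Round 3: rule 11 [flies(fido) & large(fido) -> penguin(fido)]. Adds penguin(fido).
Round 4: rule 3 [penguin(fido) -> approved(fido)]; rule 13 [penguin(fido) -> ready(fido)]. Adds approved(fido), ready(fido).
ready(fido) first appears in round 4.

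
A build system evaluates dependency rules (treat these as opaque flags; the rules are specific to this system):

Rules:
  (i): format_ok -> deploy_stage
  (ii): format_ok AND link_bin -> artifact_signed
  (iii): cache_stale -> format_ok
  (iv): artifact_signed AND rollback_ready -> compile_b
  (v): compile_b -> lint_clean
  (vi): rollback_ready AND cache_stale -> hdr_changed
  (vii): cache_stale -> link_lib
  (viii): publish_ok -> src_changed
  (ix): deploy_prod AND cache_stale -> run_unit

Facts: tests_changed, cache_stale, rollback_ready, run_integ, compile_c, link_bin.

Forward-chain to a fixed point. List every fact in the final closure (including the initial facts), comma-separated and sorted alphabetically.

Round 1 fires (iii), (vi), (vii), giving format_ok, hdr_changed, link_lib.
Round 2 fires (i), (ii), giving deploy_stage, artifact_signed.
Round 3 fires (iv), giving compile_b.
Round 4 fires (v), giving lint_clean.

artifact_signed, cache_stale, compile_b, compile_c, deploy_stage, format_ok, hdr_changed, link_bin, link_lib, lint_clean, rollback_ready, run_integ, tests_changed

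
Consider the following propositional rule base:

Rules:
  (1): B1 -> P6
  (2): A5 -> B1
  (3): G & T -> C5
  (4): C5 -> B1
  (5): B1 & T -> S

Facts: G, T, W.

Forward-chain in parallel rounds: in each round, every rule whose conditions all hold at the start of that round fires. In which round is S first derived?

Round 1 — (3), derive C5.
Round 2 — (4), derive B1.
Round 3 — (1), (5), derive P6, S.
S first appears in round 3.

3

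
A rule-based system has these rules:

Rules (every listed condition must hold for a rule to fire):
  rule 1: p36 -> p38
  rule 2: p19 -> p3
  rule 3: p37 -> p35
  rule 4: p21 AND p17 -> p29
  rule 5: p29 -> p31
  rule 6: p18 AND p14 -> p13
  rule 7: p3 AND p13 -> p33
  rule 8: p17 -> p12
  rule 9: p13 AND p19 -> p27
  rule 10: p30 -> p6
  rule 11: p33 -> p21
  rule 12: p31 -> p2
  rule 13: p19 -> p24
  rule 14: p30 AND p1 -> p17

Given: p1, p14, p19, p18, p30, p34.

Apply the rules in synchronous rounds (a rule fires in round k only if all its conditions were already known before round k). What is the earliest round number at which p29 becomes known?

4

[1] rule 2 [p19 -> p3]; rule 6 [p18 AND p14 -> p13]; rule 10 [p30 -> p6]; rule 13 [p19 -> p24]; rule 14 [p30 AND p1 -> p17]. ⇒ new: p3, p13, p6, p24, p17.
[2] rule 7 [p3 AND p13 -> p33]; rule 8 [p17 -> p12]; rule 9 [p13 AND p19 -> p27]. ⇒ new: p33, p12, p27.
[3] rule 11 [p33 -> p21]. ⇒ new: p21.
[4] rule 4 [p21 AND p17 -> p29]. ⇒ new: p29.
p29 first appears in round 4.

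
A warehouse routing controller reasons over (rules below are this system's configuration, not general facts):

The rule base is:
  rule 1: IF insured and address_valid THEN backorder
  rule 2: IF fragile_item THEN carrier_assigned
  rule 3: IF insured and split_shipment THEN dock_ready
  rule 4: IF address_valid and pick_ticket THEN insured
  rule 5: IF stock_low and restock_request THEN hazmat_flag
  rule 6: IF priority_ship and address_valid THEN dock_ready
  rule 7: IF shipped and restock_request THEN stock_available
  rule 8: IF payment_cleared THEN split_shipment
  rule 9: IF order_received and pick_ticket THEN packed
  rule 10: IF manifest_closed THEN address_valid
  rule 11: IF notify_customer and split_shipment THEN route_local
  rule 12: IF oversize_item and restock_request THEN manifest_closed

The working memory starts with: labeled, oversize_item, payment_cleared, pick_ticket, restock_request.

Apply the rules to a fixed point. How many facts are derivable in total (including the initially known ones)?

11

Round 1 — rule 8, rule 12, derive split_shipment, manifest_closed.
Round 2 — rule 10, derive address_valid.
Round 3 — rule 4, derive insured.
Round 4 — rule 1, rule 3, derive backorder, dock_ready.
Closure: {address_valid, backorder, dock_ready, insured, labeled, manifest_closed, oversize_item, payment_cleared, pick_ticket, restock_request, split_shipment} — 11 facts.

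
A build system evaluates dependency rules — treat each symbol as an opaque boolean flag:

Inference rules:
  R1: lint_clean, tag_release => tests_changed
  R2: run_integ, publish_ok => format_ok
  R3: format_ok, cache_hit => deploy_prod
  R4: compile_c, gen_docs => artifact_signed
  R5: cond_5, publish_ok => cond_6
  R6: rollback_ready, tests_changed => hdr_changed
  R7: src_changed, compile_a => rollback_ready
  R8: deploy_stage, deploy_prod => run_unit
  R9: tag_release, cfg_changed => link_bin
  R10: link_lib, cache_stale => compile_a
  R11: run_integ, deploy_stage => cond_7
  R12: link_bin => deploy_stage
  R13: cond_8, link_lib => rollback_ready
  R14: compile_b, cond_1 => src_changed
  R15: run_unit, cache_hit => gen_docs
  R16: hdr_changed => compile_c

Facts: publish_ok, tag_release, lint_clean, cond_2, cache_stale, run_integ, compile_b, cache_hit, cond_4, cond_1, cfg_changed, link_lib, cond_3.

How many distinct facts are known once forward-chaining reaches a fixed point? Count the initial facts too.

Round 1: R1 [lint_clean, tag_release => tests_changed]; R2 [run_integ, publish_ok => format_ok]; R9 [tag_release, cfg_changed => link_bin]; R10 [link_lib, cache_stale => compile_a]; R14 [compile_b, cond_1 => src_changed]. Adds tests_changed, format_ok, link_bin, compile_a, src_changed.
Round 2: R3 [format_ok, cache_hit => deploy_prod]; R7 [src_changed, compile_a => rollback_ready]; R12 [link_bin => deploy_stage]. Adds deploy_prod, rollback_ready, deploy_stage.
Round 3: R6 [rollback_ready, tests_changed => hdr_changed]; R8 [deploy_stage, deploy_prod => run_unit]; R11 [run_integ, deploy_stage => cond_7]. Adds hdr_changed, run_unit, cond_7.
Round 4: R15 [run_unit, cache_hit => gen_docs]; R16 [hdr_changed => compile_c]. Adds gen_docs, compile_c.
Round 5: R4 [compile_c, gen_docs => artifact_signed]. Adds artifact_signed.
Closure: {artifact_signed, cache_hit, cache_stale, cfg_changed, compile_a, compile_b, compile_c, cond_1, cond_2, cond_3, cond_4, cond_7, deploy_prod, deploy_stage, format_ok, gen_docs, hdr_changed, link_bin, link_lib, lint_clean, publish_ok, rollback_ready, run_integ, run_unit, src_changed, tag_release, tests_changed} — 27 facts.

27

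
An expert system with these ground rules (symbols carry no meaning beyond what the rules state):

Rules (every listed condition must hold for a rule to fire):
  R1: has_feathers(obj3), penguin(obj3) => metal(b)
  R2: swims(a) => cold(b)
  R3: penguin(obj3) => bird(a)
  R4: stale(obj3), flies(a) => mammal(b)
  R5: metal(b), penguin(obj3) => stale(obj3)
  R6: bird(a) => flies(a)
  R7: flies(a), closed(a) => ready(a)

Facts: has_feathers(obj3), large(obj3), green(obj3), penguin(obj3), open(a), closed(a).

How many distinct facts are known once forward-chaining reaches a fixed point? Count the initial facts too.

Round 1 fires R1, R3, giving metal(b), bird(a).
Round 2 fires R5, R6, giving stale(obj3), flies(a).
Round 3 fires R4, R7, giving mammal(b), ready(a).
Closure: {bird(a), closed(a), flies(a), green(obj3), has_feathers(obj3), large(obj3), mammal(b), metal(b), open(a), penguin(obj3), ready(a), stale(obj3)} — 12 facts.

12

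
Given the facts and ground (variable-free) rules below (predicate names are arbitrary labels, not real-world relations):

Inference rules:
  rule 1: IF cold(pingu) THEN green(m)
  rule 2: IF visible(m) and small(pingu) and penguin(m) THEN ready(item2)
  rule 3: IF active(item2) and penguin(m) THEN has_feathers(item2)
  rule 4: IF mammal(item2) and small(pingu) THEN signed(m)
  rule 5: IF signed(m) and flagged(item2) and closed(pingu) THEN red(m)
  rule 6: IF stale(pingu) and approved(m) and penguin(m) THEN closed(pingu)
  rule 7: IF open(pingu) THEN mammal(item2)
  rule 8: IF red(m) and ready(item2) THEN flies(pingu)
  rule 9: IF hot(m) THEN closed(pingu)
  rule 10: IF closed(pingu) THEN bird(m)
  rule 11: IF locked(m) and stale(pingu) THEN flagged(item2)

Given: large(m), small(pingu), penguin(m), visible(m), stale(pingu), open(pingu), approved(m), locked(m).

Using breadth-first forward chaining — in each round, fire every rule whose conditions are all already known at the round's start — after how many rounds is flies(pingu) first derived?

4

[1] rule 2 [IF visible(m) and small(pingu) and penguin(m) THEN ready(item2)]; rule 6 [IF stale(pingu) and approved(m) and penguin(m) THEN closed(pingu)]; rule 7 [IF open(pingu) THEN mammal(item2)]; rule 11 [IF locked(m) and stale(pingu) THEN flagged(item2)]. ⇒ new: ready(item2), closed(pingu), mammal(item2), flagged(item2).
[2] rule 4 [IF mammal(item2) and small(pingu) THEN signed(m)]; rule 10 [IF closed(pingu) THEN bird(m)]. ⇒ new: signed(m), bird(m).
[3] rule 5 [IF signed(m) and flagged(item2) and closed(pingu) THEN red(m)]. ⇒ new: red(m).
[4] rule 8 [IF red(m) and ready(item2) THEN flies(pingu)]. ⇒ new: flies(pingu).
flies(pingu) first appears in round 4.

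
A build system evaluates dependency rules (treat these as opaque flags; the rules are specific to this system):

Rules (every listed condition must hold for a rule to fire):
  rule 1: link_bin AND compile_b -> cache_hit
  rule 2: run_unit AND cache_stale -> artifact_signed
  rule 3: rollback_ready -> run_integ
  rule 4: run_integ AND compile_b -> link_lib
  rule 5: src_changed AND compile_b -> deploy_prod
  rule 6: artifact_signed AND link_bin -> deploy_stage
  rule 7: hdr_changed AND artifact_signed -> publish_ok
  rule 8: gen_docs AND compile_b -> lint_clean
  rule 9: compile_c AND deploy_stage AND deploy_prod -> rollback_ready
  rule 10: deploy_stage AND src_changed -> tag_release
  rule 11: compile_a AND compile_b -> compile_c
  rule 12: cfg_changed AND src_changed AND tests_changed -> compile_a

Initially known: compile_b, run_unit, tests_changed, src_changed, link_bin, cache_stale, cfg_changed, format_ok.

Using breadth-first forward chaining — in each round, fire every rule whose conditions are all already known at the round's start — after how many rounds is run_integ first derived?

4

[1] rule 1 [link_bin AND compile_b -> cache_hit]; rule 2 [run_unit AND cache_stale -> artifact_signed]; rule 5 [src_changed AND compile_b -> deploy_prod]; rule 12 [cfg_changed AND src_changed AND tests_changed -> compile_a]. ⇒ new: cache_hit, artifact_signed, deploy_prod, compile_a.
[2] rule 6 [artifact_signed AND link_bin -> deploy_stage]; rule 11 [compile_a AND compile_b -> compile_c]. ⇒ new: deploy_stage, compile_c.
[3] rule 9 [compile_c AND deploy_stage AND deploy_prod -> rollback_ready]; rule 10 [deploy_stage AND src_changed -> tag_release]. ⇒ new: rollback_ready, tag_release.
[4] rule 3 [rollback_ready -> run_integ]. ⇒ new: run_integ.
run_integ first appears in round 4.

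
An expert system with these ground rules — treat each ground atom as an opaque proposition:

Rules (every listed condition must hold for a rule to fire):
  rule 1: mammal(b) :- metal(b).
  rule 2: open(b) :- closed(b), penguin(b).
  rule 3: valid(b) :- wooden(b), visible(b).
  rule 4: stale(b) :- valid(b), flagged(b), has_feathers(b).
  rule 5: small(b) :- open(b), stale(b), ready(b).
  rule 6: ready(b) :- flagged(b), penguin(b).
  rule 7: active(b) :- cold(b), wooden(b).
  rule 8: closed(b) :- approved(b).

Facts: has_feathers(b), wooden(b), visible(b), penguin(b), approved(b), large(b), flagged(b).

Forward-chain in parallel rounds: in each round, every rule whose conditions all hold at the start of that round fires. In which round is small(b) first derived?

3

Round 1 — rule 3, rule 6, rule 8, derive valid(b), ready(b), closed(b).
Round 2 — rule 2, rule 4, derive open(b), stale(b).
Round 3 — rule 5, derive small(b).
small(b) first appears in round 3.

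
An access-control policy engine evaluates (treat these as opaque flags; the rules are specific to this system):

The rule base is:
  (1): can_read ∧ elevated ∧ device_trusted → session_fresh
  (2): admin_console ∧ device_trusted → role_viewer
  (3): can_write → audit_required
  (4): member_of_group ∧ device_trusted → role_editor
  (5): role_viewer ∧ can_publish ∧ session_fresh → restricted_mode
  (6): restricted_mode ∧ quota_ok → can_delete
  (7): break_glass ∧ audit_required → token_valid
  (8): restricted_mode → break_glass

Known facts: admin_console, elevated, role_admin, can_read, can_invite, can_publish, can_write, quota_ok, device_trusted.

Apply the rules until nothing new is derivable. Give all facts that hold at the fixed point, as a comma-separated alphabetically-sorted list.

[1] (1) [can_read ∧ elevated ∧ device_trusted → session_fresh]; (2) [admin_console ∧ device_trusted → role_viewer]; (3) [can_write → audit_required]. ⇒ new: session_fresh, role_viewer, audit_required.
[2] (5) [role_viewer ∧ can_publish ∧ session_fresh → restricted_mode]. ⇒ new: restricted_mode.
[3] (6) [restricted_mode ∧ quota_ok → can_delete]; (8) [restricted_mode → break_glass]. ⇒ new: can_delete, break_glass.
[4] (7) [break_glass ∧ audit_required → token_valid]. ⇒ new: token_valid.

admin_console, audit_required, break_glass, can_delete, can_invite, can_publish, can_read, can_write, device_trusted, elevated, quota_ok, restricted_mode, role_admin, role_viewer, session_fresh, token_valid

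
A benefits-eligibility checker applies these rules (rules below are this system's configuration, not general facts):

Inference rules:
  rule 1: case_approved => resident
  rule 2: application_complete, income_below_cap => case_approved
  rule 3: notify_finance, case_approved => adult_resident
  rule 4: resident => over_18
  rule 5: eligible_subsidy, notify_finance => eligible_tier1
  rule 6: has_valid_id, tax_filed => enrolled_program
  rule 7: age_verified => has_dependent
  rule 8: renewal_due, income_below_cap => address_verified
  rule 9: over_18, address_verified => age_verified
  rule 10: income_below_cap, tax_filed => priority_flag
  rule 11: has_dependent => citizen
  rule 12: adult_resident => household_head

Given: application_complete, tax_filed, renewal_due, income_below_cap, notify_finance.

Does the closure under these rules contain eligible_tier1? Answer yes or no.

no

Round 1 — rule 2, rule 8, rule 10, derive case_approved, address_verified, priority_flag.
Round 2 — rule 1, rule 3, derive resident, adult_resident.
Round 3 — rule 4, rule 12, derive over_18, household_head.
Round 4 — rule 9, derive age_verified.
Round 5 — rule 7, derive has_dependent.
Round 6 — rule 11, derive citizen.
Fixed point reached. eligible_tier1 is concluded only by rule 5; rule 5 needs eligible_subsidy (never derived).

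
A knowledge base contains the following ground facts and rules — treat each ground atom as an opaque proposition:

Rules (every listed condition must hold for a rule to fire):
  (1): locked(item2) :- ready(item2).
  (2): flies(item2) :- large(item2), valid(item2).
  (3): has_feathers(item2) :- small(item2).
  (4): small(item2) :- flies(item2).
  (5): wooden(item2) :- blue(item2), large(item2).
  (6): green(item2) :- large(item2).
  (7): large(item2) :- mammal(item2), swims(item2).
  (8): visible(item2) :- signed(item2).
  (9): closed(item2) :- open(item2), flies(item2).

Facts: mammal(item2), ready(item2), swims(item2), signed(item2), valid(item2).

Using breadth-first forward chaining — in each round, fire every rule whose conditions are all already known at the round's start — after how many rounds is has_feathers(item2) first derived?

Round 1 — (1), (7), (8), derive locked(item2), large(item2), visible(item2).
Round 2 — (2), (6), derive flies(item2), green(item2).
Round 3 — (4), derive small(item2).
Round 4 — (3), derive has_feathers(item2).
has_feathers(item2) first appears in round 4.

4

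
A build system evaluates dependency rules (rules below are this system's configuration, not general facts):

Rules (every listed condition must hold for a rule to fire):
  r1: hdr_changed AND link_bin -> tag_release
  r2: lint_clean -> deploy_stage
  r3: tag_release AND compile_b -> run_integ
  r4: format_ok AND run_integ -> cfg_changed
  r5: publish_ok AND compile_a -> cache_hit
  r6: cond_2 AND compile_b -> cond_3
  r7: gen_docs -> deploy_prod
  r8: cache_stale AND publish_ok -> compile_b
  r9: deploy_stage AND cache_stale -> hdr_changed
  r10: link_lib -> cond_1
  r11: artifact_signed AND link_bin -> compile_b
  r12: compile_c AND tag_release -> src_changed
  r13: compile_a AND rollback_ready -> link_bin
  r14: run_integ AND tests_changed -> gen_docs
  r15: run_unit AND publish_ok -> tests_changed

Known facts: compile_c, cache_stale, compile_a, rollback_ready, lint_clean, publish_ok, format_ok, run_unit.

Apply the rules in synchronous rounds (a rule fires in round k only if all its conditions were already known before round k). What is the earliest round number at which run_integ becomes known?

Round 1: r2 [lint_clean -> deploy_stage]; r5 [publish_ok AND compile_a -> cache_hit]; r8 [cache_stale AND publish_ok -> compile_b]; r13 [compile_a AND rollback_ready -> link_bin]; r15 [run_unit AND publish_ok -> tests_changed]. New: deploy_stage, cache_hit, compile_b, link_bin, tests_changed.
Round 2: r9 [deploy_stage AND cache_stale -> hdr_changed]. New: hdr_changed.
Round 3: r1 [hdr_changed AND link_bin -> tag_release]. New: tag_release.
Round 4: r3 [tag_release AND compile_b -> run_integ]; r12 [compile_c AND tag_release -> src_changed]. New: run_integ, src_changed.
run_integ first appears in round 4.

4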